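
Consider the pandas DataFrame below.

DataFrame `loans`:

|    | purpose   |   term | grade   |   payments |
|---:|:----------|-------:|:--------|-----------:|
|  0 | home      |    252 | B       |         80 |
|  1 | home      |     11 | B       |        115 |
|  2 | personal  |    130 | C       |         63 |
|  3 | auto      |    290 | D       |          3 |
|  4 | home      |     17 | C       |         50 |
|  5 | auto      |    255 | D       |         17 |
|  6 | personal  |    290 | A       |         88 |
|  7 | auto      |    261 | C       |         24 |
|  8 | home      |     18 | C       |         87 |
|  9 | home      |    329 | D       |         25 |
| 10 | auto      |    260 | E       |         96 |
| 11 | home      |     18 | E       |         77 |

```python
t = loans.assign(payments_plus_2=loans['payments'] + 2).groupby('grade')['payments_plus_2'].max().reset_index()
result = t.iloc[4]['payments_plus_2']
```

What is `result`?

add column payments_plus_2 = loans['payments'] + 2:
     purpose  term grade  payments  payments_plus_2
0       home   252     B        80               82
1       home    11     B       115              117
2   personal   130     C        63               65
3       auto   290     D         3                5
4       home    17     C        50               52
5       auto   255     D        17               19
6   personal   290     A        88               90
7       auto   261     C        24               26
8       home    18     C        87               89
9       home   329     D        25               27
10      auto   260     E        96               98
11      home    18     E        77               79
group by grade, max of payments_plus_2:
grade
A     90
B    117
C     89
D     27
E     98
Name: payments_plus_2, dtype: int64
reset_index():
  grade  payments_plus_2
0     A               90
1     B              117
2     C               89
3     D               27
4     E               98

98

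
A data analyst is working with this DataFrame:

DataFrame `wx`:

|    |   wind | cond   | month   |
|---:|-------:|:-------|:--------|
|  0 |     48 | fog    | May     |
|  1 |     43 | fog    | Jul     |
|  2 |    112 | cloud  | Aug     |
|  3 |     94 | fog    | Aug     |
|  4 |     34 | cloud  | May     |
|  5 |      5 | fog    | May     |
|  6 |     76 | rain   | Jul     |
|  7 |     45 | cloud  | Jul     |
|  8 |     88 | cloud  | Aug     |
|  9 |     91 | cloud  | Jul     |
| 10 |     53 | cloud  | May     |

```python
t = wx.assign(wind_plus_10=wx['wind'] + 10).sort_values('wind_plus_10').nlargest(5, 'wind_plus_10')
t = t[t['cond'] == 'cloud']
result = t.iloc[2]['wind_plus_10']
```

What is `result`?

add column wind_plus_10 = wx['wind'] + 10:
    wind   cond month  wind_plus_10
0     48    fog   May            58
1     43    fog   Jul            53
2    112  cloud   Aug           122
3     94    fog   Aug           104
4     34  cloud   May            44
5      5    fog   May            15
6     76   rain   Jul            86
7     45  cloud   Jul            55
8     88  cloud   Aug            98
9     91  cloud   Jul           101
10    53  cloud   May            63
sort by wind_plus_10:
    wind   cond month  wind_plus_10
5      5    fog   May            15
4     34  cloud   May            44
1     43    fog   Jul            53
7     45  cloud   Jul            55
0     48    fog   May            58
10    53  cloud   May            63
6     76   rain   Jul            86
8     88  cloud   Aug            98
9     91  cloud   Jul           101
3     94    fog   Aug           104
2    112  cloud   Aug           122
take 5 rows with largest wind_plus_10:
   wind   cond month  wind_plus_10
2   112  cloud   Aug           122
3    94    fog   Aug           104
9    91  cloud   Jul           101
8    88  cloud   Aug            98
6    76   rain   Jul            86
filter rows where cond == 'cloud':
   wind   cond month  wind_plus_10
2   112  cloud   Aug           122
9    91  cloud   Jul           101
8    88  cloud   Aug            98

98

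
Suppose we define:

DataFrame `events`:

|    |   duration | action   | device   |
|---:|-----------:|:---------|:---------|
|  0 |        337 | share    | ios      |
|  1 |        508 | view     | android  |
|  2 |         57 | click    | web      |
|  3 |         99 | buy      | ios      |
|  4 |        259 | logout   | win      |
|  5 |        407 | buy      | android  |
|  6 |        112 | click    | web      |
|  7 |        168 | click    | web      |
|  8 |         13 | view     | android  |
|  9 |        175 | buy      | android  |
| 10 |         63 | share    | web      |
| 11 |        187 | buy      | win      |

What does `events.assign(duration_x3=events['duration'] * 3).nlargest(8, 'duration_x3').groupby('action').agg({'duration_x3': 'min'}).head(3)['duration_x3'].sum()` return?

add column duration_x3 = events['duration'] * 3:
    duration  action   device  duration_x3
0        337   share      ios         1011
1        508    view  android         1524
2         57   click      web          171
3         99     buy      ios          297
4        259  logout      win          777
5        407     buy  android         1221
6        112   click      web          336
7        168   click      web          504
8         13    view  android           39
9        175     buy  android          525
10        63   share      web          189
11       187     buy      win          561
take 8 rows with largest duration_x3:
    duration  action   device  duration_x3
1        508    view  android         1524
5        407     buy  android         1221
0        337   share      ios         1011
4        259  logout      win          777
11       187     buy      win          561
9        175     buy  android          525
7        168   click      web          504
6        112   click      web          336
group by action, min of duration_x3:
        duration_x3
action             
buy             525
click           336
logout          777
share          1011
view           1524
take first 3 rows:
        duration_x3
action             
buy             525
click           336
logout          777
Finally, sum of column 'duration_x3' = 1638.

1638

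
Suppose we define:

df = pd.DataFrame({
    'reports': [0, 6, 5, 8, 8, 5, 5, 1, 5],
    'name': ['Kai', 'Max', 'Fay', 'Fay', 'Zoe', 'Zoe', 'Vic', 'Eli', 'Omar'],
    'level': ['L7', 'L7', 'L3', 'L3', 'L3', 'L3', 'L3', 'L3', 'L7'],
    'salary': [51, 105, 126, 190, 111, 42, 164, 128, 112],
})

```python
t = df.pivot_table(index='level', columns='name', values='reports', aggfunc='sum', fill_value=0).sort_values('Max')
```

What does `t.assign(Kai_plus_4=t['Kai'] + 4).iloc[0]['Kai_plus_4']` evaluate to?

4

pivot: rows=level, cols=name, sum(reports):
name   Eli  Fay  Kai  Max  Omar  Vic  Zoe
level                                    
L3       1   13    0    0     0    5   13
L7       0    0    0    6     5    0    0
sort by Max:
name   Eli  Fay  Kai  Max  Omar  Vic  Zoe
level                                    
L3       1   13    0    0     0    5   13
L7       0    0    0    6     5    0    0
add column Kai_plus_4 = t['Kai'] + 4:
name   Eli  Fay  Kai  Max  Omar  Vic  Zoe  Kai_plus_4
level                                                
L3       1   13    0    0     0    5   13           4
L7       0    0    0    6     5    0    0           4
So iloc[0]['Kai_plus_4'] = 4.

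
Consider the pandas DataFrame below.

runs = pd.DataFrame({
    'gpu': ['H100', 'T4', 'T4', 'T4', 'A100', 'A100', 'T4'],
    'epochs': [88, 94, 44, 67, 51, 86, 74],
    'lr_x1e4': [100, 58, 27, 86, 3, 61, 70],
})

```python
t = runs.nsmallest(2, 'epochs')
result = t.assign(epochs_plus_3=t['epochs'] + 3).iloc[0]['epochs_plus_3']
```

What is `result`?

take 2 rows with smallest epochs:
    gpu  epochs  lr_x1e4
2    T4      44       27
4  A100      51        3
add column epochs_plus_3 = t['epochs'] + 3:
    gpu  epochs  lr_x1e4  epochs_plus_3
2    T4      44       27             47
4  A100      51        3             54
Reading off the value at position 0, column 'epochs_plus_3', we get 47.

47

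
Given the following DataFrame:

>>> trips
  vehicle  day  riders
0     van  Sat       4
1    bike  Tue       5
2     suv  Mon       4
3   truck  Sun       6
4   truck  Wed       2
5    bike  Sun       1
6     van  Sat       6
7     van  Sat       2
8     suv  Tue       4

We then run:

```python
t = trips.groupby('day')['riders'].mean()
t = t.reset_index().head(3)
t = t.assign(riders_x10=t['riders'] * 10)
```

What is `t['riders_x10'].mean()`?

38.3333333333

group by day, mean of riders:
day
Mon    4.0
Sat    4.0
Sun    3.5
Tue    4.5
Wed    2.0
Name: riders, dtype: float64
reset_index():
   day  riders
0  Mon     4.0
1  Sat     4.0
2  Sun     3.5
3  Tue     4.5
4  Wed     2.0
take first 3 rows:
   day  riders
0  Mon     4.0
1  Sat     4.0
2  Sun     3.5
add column riders_x10 = t['riders'] * 10:
   day  riders  riders_x10
0  Mon     4.0        40.0
1  Sat     4.0        40.0
2  Sun     3.5        35.0
Reading off the mean of column 'riders_x10', we get 38.3333333333.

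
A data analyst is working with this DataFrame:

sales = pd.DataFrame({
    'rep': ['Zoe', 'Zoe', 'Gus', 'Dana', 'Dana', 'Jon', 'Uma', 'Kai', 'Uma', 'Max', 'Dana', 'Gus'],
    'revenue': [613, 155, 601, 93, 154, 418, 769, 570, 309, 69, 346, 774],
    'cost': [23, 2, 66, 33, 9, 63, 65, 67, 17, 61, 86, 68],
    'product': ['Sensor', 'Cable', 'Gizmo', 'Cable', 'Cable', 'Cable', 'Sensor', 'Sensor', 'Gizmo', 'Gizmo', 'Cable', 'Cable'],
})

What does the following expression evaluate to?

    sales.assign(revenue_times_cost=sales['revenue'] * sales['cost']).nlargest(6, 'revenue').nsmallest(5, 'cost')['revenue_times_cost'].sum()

168274

add column revenue_times_cost = sales['revenue'] * sales['cost']:
     rep  revenue  cost product  revenue_times_cost
0    Zoe      613    23  Sensor               14099
1    Zoe      155     2   Cable                 310
2    Gus      601    66   Gizmo               39666
3   Dana       93    33   Cable                3069
4   Dana      154     9   Cable                1386
5    Jon      418    63   Cable               26334
6    Uma      769    65  Sensor               49985
7    Kai      570    67  Sensor               38190
8    Uma      309    17   Gizmo                5253
9    Max       69    61   Gizmo                4209
10  Dana      346    86   Cable               29756
11   Gus      774    68   Cable               52632
take 6 rows with largest revenue:
    rep  revenue  cost product  revenue_times_cost
11  Gus      774    68   Cable               52632
6   Uma      769    65  Sensor               49985
0   Zoe      613    23  Sensor               14099
2   Gus      601    66   Gizmo               39666
7   Kai      570    67  Sensor               38190
5   Jon      418    63   Cable               26334
take 5 rows with smallest cost:
   rep  revenue  cost product  revenue_times_cost
0  Zoe      613    23  Sensor               14099
5  Jon      418    63   Cable               26334
6  Uma      769    65  Sensor               49985
2  Gus      601    66   Gizmo               39666
7  Kai      570    67  Sensor               38190
Hence 168274.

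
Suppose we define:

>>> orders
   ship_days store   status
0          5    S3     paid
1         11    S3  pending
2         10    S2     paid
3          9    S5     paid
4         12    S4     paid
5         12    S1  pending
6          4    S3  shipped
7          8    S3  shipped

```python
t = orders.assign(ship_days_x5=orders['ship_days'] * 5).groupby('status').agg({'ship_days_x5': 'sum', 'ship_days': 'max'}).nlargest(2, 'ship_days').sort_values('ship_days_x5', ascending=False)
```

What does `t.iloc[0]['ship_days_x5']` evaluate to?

add column ship_days_x5 = orders['ship_days'] * 5:
   ship_days store   status  ship_days_x5
0          5    S3     paid            25
1         11    S3  pending            55
2         10    S2     paid            50
3          9    S5     paid            45
4         12    S4     paid            60
5         12    S1  pending            60
6          4    S3  shipped            20
7          8    S3  shipped            40
group by status: sum(ship_days_x5), max(ship_days):
         ship_days_x5  ship_days
status                          
paid              180         12
pending           115         12
shipped            60          8
take 2 rows with largest ship_days:
         ship_days_x5  ship_days
status                          
paid              180         12
pending           115         12
sort by ship_days_x5 descending:
         ship_days_x5  ship_days
status                          
paid              180         12
pending           115         12

180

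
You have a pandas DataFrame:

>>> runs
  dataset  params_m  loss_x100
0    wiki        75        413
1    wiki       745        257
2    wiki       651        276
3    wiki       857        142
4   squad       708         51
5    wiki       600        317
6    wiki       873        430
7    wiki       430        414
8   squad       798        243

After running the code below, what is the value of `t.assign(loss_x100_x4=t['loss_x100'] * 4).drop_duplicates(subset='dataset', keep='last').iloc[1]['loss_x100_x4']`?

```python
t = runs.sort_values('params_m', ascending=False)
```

sort by params_m descending:
  dataset  params_m  loss_x100
6    wiki       873        430
3    wiki       857        142
8   squad       798        243
1    wiki       745        257
4   squad       708         51
2    wiki       651        276
5    wiki       600        317
7    wiki       430        414
0    wiki        75        413
add column loss_x100_x4 = t['loss_x100'] * 4:
  dataset  params_m  loss_x100  loss_x100_x4
6    wiki       873        430          1720
3    wiki       857        142           568
8   squad       798        243           972
1    wiki       745        257          1028
4   squad       708         51           204
2    wiki       651        276          1104
5    wiki       600        317          1268
7    wiki       430        414          1656
0    wiki        75        413          1652
drop duplicate dataset (keep=last):
  dataset  params_m  loss_x100  loss_x100_x4
4   squad       708         51           204
0    wiki        75        413          1652
The value at position 1, column 'loss_x100_x4' is 1652.

1652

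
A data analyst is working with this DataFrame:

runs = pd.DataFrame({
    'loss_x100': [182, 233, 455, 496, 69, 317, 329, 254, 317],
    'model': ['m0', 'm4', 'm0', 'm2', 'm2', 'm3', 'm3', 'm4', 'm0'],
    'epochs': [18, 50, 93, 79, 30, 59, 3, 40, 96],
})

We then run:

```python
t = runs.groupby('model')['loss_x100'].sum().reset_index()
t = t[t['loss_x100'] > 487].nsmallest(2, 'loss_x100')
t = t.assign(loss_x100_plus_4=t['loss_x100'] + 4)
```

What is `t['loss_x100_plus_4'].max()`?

group by model, sum of loss_x100:
model
m0    954
m2    565
m3    646
m4    487
Name: loss_x100, dtype: int64
reset_index():
  model  loss_x100
0    m0        954
1    m2        565
2    m3        646
3    m4        487
filter rows where loss_x100 > 487:
  model  loss_x100
0    m0        954
1    m2        565
2    m3        646
take 2 rows with smallest loss_x100:
  model  loss_x100
1    m2        565
2    m3        646
add column loss_x100_plus_4 = t['loss_x100'] + 4:
  model  loss_x100  loss_x100_plus_4
1    m2        565               569
2    m3        646               650

650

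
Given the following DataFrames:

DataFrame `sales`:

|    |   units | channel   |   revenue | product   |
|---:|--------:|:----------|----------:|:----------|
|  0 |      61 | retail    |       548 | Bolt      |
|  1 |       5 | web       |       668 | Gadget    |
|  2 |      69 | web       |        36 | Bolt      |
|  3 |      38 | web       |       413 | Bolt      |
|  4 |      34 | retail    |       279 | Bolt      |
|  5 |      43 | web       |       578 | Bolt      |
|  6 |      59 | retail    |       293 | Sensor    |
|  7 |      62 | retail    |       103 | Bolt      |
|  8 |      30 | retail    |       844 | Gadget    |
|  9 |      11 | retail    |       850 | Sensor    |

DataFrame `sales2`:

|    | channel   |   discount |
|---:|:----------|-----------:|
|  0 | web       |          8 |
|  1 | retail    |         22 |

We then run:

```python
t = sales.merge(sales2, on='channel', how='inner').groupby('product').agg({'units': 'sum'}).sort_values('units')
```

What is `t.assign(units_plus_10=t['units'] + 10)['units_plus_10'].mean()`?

147.333333333

merge on 'channel' (how='inner') → 10 rows:
   units channel  revenue product  discount
0     61  retail      548    Bolt        22
1      5     web      668  Gadget         8
2     69     web       36    Bolt         8
3     38     web      413    Bolt         8
4     34  retail      279    Bolt        22
5     43     web      578    Bolt         8
6     59  retail      293  Sensor        22
7     62  retail      103    Bolt        22
8     30  retail      844  Gadget        22
9     11  retail      850  Sensor        22
group by product, sum of units:
         units
product       
Bolt       307
Gadget      35
Sensor      70
sort by units:
         units
product       
Gadget      35
Sensor      70
Bolt       307
add column units_plus_10 = t['units'] + 10:
         units  units_plus_10
product                      
Gadget      35             45
Sensor      70             80
Bolt       307            317
Finally, mean of column 'units_plus_10' = 147.333333333.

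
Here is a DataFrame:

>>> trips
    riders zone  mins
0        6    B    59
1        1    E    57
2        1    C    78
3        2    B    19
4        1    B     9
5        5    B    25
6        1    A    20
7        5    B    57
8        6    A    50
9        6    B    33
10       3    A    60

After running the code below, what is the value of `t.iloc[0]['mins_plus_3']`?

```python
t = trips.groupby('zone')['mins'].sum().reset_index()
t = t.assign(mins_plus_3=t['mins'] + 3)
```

133

group by zone, sum of mins:
zone
A    130
B    202
C     78
E     57
Name: mins, dtype: int64
reset_index():
  zone  mins
0    A   130
1    B   202
2    C    78
3    E    57
add column mins_plus_3 = t['mins'] + 3:
  zone  mins  mins_plus_3
0    A   130          133
1    B   202          205
2    C    78           81
3    E    57           60
Hence 133.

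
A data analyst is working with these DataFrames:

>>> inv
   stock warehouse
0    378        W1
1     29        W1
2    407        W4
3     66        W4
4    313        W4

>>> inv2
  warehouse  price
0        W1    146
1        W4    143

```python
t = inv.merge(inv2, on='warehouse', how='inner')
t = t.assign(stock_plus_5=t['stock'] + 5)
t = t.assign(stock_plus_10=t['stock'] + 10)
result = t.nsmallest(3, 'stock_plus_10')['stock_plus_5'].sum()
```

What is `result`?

merge on 'warehouse' (how='inner') → 5 rows:
   stock warehouse  price
0    378        W1    146
1     29        W1    146
2    407        W4    143
3     66        W4    143
4    313        W4    143
add column stock_plus_5 = t['stock'] + 5:
   stock warehouse  price  stock_plus_5
0    378        W1    146           383
1     29        W1    146            34
2    407        W4    143           412
3     66        W4    143            71
4    313        W4    143           318
add column stock_plus_10 = t['stock'] + 10:
   stock warehouse  price  stock_plus_5  stock_plus_10
0    378        W1    146           383            388
1     29        W1    146            34             39
2    407        W4    143           412            417
3     66        W4    143            71             76
4    313        W4    143           318            323
take 3 rows with smallest stock_plus_10:
   stock warehouse  price  stock_plus_5  stock_plus_10
1     29        W1    146            34             39
3     66        W4    143            71             76
4    313        W4    143           318            323
Reading off the sum of column 'stock_plus_5', we get 423.

423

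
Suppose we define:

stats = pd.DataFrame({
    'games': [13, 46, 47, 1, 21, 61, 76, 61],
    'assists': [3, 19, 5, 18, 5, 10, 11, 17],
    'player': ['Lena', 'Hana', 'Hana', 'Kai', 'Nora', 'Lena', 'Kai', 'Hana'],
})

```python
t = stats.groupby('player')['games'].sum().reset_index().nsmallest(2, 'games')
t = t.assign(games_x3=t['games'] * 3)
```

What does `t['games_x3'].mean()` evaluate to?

group by player, sum of games:
player
Hana    154
Kai      77
Lena     74
Nora     21
Name: games, dtype: int64
reset_index():
  player  games
0   Hana    154
1    Kai     77
2   Lena     74
3   Nora     21
take 2 rows with smallest games:
  player  games
3   Nora     21
2   Lena     74
add column games_x3 = t['games'] * 3:
  player  games  games_x3
3   Nora     21        63
2   Lena     74       222
Hence 142.5.

142.5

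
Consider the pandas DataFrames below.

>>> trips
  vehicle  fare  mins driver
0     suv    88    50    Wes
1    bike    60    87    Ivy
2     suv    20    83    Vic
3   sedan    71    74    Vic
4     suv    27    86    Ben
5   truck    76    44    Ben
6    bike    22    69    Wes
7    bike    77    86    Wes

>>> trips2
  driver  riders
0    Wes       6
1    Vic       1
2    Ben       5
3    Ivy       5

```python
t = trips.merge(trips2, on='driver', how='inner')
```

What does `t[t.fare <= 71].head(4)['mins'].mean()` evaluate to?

82.5

merge on 'driver' (how='inner') → 8 rows:
  vehicle  fare  mins driver  riders
0     suv    88    50    Wes       6
1    bike    60    87    Ivy       5
2     suv    20    83    Vic       1
3   sedan    71    74    Vic       1
4     suv    27    86    Ben       5
5   truck    76    44    Ben       5
6    bike    22    69    Wes       6
7    bike    77    86    Wes       6
filter rows where fare <= 71:
  vehicle  fare  mins driver  riders
1    bike    60    87    Ivy       5
2     suv    20    83    Vic       1
3   sedan    71    74    Vic       1
4     suv    27    86    Ben       5
6    bike    22    69    Wes       6
take first 4 rows:
  vehicle  fare  mins driver  riders
1    bike    60    87    Ivy       5
2     suv    20    83    Vic       1
3   sedan    71    74    Vic       1
4     suv    27    86    Ben       5
Reading off the mean of column 'mins', we get 82.5.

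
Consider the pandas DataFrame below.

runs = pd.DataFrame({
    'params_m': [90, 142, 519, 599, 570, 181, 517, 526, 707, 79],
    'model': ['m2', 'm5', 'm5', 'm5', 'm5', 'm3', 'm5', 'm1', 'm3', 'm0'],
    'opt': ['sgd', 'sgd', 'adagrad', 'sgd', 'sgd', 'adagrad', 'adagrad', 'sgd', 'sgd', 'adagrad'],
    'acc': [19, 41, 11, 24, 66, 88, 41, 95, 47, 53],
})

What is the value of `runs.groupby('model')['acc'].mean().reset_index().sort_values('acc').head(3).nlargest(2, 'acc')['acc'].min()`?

36.6

group by model, mean of acc:
model
m0    53.0
m1    95.0
m2    19.0
m3    67.5
m5    36.6
Name: acc, dtype: float64
reset_index():
  model   acc
0    m0  53.0
1    m1  95.0
2    m2  19.0
3    m3  67.5
4    m5  36.6
sort by acc:
  model   acc
2    m2  19.0
4    m5  36.6
0    m0  53.0
3    m3  67.5
1    m1  95.0
take first 3 rows:
  model   acc
2    m2  19.0
4    m5  36.6
0    m0  53.0
take 2 rows with largest acc:
  model   acc
0    m0  53.0
4    m5  36.6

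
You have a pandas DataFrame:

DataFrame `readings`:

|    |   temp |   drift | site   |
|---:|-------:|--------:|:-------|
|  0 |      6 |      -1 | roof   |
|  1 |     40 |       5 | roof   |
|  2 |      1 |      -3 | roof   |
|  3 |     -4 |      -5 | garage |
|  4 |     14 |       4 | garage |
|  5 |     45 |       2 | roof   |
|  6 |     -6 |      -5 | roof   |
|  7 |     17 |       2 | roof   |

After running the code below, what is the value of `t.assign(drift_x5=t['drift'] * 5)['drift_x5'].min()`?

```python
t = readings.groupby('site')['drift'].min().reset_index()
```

-25

group by site, min of drift:
site
garage   -5
roof     -5
Name: drift, dtype: int64
reset_index():
     site  drift
0  garage     -5
1    roof     -5
add column drift_x5 = t['drift'] * 5:
     site  drift  drift_x5
0  garage     -5       -25
1    roof     -5       -25
Then the min of column 'drift_x5': -25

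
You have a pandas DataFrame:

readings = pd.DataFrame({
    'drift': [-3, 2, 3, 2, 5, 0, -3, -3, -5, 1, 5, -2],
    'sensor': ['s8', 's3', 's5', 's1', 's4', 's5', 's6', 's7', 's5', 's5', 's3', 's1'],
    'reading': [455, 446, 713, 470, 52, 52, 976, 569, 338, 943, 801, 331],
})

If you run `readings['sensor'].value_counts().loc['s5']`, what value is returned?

value_counts of sensor:
sensor
s5    4
s3    2
s1    2
s8    1
s4    1
s6    1
s7    1
Name: count, dtype: int64

4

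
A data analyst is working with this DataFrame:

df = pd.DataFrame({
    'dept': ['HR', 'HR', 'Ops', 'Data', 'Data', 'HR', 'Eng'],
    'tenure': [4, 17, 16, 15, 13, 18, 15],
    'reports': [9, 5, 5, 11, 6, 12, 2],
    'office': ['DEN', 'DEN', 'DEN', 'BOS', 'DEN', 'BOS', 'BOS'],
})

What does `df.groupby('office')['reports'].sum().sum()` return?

group by office, sum of reports:
office
BOS    25
DEN    25
Name: reports, dtype: int64

50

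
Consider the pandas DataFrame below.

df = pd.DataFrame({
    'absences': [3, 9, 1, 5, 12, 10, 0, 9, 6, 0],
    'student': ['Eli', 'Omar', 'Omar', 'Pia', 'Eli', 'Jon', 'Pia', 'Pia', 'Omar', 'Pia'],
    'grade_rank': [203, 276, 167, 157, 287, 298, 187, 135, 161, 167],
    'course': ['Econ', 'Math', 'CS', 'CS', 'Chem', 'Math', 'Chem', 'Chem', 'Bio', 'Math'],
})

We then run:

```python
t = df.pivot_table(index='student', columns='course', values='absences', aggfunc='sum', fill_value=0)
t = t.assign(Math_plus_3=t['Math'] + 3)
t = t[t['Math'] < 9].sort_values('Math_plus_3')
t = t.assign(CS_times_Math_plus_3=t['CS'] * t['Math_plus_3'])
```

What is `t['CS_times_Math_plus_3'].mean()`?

pivot: rows=student, cols=course, sum(absences):
course   Bio  CS  Chem  Econ  Math
student                           
Eli        0   0    12     3     0
Jon        0   0     0     0    10
Omar       6   1     0     0     9
Pia        0   5     9     0     0
add column Math_plus_3 = t['Math'] + 3:
course   Bio  CS  Chem  Econ  Math  Math_plus_3
student                                        
Eli        0   0    12     3     0            3
Jon        0   0     0     0    10           13
Omar       6   1     0     0     9           12
Pia        0   5     9     0     0            3
filter rows where Math < 9:
course   Bio  CS  Chem  Econ  Math  Math_plus_3
student                                        
Eli        0   0    12     3     0            3
Pia        0   5     9     0     0            3
sort by Math_plus_3:
course   Bio  CS  Chem  Econ  Math  Math_plus_3
student                                        
Eli        0   0    12     3     0            3
Pia        0   5     9     0     0            3
add column CS_times_Math_plus_3 = t['CS'] * t['Math_plus_3']:
course   Bio  CS  Chem  Econ  Math  Math_plus_3  CS_times_Math_plus_3
student                                                              
Eli        0   0    12     3     0            3                     0
Pia        0   5     9     0     0            3                    15
mean of column 'CS_times_Math_plus_3' → 7.5

7.5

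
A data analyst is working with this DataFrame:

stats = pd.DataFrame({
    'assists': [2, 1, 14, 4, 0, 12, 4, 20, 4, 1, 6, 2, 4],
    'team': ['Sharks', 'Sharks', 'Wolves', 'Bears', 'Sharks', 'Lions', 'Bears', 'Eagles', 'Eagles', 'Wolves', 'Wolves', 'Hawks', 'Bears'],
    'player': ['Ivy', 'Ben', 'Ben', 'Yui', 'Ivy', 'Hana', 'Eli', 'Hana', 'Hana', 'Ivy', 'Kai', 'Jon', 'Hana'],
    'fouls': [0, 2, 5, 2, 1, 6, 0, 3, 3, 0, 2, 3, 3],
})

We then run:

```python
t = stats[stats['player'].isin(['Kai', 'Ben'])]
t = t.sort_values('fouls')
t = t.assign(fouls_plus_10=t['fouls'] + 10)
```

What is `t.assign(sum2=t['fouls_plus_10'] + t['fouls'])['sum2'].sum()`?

48

filter rows where player in ['Kai', 'Ben']:
    assists    team player  fouls
1         1  Sharks    Ben      2
2        14  Wolves    Ben      5
10        6  Wolves    Kai      2
sort by fouls:
    assists    team player  fouls
1         1  Sharks    Ben      2
10        6  Wolves    Kai      2
2        14  Wolves    Ben      5
add column fouls_plus_10 = t['fouls'] + 10:
    assists    team player  fouls  fouls_plus_10
1         1  Sharks    Ben      2             12
10        6  Wolves    Kai      2             12
2        14  Wolves    Ben      5             15
add column sum2 = t['fouls_plus_10'] + t['fouls']:
    assists    team player  fouls  fouls_plus_10  sum2
1         1  Sharks    Ben      2             12    14
10        6  Wolves    Kai      2             12    14
2        14  Wolves    Ben      5             15    20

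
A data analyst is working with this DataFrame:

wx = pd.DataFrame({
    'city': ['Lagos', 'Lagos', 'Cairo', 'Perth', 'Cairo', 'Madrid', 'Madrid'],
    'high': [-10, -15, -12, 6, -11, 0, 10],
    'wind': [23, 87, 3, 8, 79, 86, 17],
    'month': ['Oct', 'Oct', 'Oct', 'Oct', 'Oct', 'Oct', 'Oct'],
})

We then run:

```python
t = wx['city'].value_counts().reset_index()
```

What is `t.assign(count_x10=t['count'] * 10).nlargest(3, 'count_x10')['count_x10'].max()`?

value_counts of city:
city
Lagos     2
Cairo     2
Madrid    2
Perth     1
Name: count, dtype: int64
reset_index():
     city  count
0   Lagos      2
1   Cairo      2
2  Madrid      2
3   Perth      1
add column count_x10 = t['count'] * 10:
     city  count  count_x10
0   Lagos      2         20
1   Cairo      2         20
2  Madrid      2         20
3   Perth      1         10
take 3 rows with largest count_x10:
     city  count  count_x10
0   Lagos      2         20
1   Cairo      2         20
2  Madrid      2         20
Hence 20.

20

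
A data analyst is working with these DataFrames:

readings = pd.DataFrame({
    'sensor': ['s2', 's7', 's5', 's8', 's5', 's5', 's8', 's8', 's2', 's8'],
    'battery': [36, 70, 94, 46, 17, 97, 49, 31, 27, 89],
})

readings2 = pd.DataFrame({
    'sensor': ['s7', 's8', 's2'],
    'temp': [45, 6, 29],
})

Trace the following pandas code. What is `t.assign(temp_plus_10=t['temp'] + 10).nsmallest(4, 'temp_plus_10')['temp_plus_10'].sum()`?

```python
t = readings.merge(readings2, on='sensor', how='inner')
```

merge on 'sensor' (how='inner') → 7 rows:
  sensor  battery  temp
0     s2       36    29
1     s7       70    45
2     s8       46     6
3     s8       49     6
4     s8       31     6
5     s2       27    29
6     s8       89     6
add column temp_plus_10 = t['temp'] + 10:
  sensor  battery  temp  temp_plus_10
0     s2       36    29            39
1     s7       70    45            55
2     s8       46     6            16
3     s8       49     6            16
4     s8       31     6            16
5     s2       27    29            39
6     s8       89     6            16
take 4 rows with smallest temp_plus_10:
  sensor  battery  temp  temp_plus_10
2     s8       46     6            16
3     s8       49     6            16
4     s8       31     6            16
6     s8       89     6            16
sum of column 'temp_plus_10' → 64

64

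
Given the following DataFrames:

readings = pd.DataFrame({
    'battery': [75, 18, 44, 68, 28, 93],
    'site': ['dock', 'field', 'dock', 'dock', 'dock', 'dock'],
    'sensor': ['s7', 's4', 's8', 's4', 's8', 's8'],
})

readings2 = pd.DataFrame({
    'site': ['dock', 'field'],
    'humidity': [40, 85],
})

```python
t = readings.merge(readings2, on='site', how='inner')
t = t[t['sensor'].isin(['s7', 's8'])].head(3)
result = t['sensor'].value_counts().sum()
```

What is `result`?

merge on 'site' (how='inner') → 6 rows:
   battery   site sensor  humidity
0       75   dock     s7        40
1       18  field     s4        85
2       44   dock     s8        40
3       68   dock     s4        40
4       28   dock     s8        40
5       93   dock     s8        40
filter rows where sensor in ['s7', 's8']:
   battery  site sensor  humidity
0       75  dock     s7        40
2       44  dock     s8        40
4       28  dock     s8        40
5       93  dock     s8        40
take first 3 rows:
   battery  site sensor  humidity
0       75  dock     s7        40
2       44  dock     s8        40
4       28  dock     s8        40
value_counts of sensor:
sensor
s8    2
s7    1
Name: count, dtype: int64
Reading off the sum of the resulting series, we get 3.

3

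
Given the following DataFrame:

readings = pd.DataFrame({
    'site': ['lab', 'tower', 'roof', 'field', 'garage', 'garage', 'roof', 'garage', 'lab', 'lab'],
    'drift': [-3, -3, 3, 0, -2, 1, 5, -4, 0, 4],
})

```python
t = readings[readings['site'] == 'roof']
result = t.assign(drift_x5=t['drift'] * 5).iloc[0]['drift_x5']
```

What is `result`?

15

filter rows where site == 'roof':
   site  drift
2  roof      3
6  roof      5
add column drift_x5 = t['drift'] * 5:
   site  drift  drift_x5
2  roof      3        15
6  roof      5        25
So iloc[0]['drift_x5'] = 15.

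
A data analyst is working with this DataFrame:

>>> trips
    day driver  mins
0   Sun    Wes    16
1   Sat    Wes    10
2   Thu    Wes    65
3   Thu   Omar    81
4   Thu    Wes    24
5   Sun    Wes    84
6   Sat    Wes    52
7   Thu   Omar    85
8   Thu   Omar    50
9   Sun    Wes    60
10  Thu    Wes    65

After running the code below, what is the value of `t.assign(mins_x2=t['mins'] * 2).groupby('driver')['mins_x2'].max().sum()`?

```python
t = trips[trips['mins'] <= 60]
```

220

filter rows where mins <= 60:
   day driver  mins
0  Sun    Wes    16
1  Sat    Wes    10
4  Thu    Wes    24
6  Sat    Wes    52
8  Thu   Omar    50
9  Sun    Wes    60
add column mins_x2 = t['mins'] * 2:
   day driver  mins  mins_x2
0  Sun    Wes    16       32
1  Sat    Wes    10       20
4  Thu    Wes    24       48
6  Sat    Wes    52      104
8  Thu   Omar    50      100
9  Sun    Wes    60      120
group by driver, max of mins_x2:
driver
Omar    100
Wes     120
Name: mins_x2, dtype: int64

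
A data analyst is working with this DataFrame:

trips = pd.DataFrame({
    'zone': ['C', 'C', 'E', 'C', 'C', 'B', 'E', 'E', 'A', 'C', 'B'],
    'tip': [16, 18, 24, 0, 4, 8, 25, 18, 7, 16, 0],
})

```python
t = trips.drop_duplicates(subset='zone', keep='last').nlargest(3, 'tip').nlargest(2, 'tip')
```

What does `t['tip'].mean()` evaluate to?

drop duplicate zone (keep=last):
   zone  tip
7     E   18
8     A    7
9     C   16
10    B    0
take 3 rows with largest tip:
  zone  tip
7    E   18
9    C   16
8    A    7
take 2 rows with largest tip:
  zone  tip
7    E   18
9    C   16

17.0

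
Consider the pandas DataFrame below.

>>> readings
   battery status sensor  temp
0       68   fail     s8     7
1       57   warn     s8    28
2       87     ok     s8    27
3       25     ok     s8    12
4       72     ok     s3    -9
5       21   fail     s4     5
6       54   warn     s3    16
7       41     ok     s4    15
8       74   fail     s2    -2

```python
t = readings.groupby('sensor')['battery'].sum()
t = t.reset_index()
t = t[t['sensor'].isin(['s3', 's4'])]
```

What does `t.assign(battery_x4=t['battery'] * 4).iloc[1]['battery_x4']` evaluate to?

248

group by sensor, sum of battery:
sensor
s2     74
s3    126
s4     62
s8    237
Name: battery, dtype: int64
reset_index():
  sensor  battery
0     s2       74
1     s3      126
2     s4       62
3     s8      237
filter rows where sensor in ['s3', 's4']:
  sensor  battery
1     s3      126
2     s4       62
add column battery_x4 = t['battery'] * 4:
  sensor  battery  battery_x4
1     s3      126         504
2     s4       62         248
Taking the value at position 1, column 'battery_x4' gives 248.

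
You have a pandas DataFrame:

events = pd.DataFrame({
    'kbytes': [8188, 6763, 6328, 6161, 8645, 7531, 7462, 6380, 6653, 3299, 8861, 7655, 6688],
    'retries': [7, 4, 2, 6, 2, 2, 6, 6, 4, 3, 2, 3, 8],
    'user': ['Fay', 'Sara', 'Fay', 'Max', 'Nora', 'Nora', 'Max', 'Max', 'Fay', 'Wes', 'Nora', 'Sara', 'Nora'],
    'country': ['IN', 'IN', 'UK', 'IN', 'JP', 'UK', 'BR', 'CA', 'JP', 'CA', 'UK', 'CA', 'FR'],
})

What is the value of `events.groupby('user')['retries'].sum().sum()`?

55

group by user, sum of retries:
user
Fay     13
Max     18
Nora    14
Sara     7
Wes      3
Name: retries, dtype: int64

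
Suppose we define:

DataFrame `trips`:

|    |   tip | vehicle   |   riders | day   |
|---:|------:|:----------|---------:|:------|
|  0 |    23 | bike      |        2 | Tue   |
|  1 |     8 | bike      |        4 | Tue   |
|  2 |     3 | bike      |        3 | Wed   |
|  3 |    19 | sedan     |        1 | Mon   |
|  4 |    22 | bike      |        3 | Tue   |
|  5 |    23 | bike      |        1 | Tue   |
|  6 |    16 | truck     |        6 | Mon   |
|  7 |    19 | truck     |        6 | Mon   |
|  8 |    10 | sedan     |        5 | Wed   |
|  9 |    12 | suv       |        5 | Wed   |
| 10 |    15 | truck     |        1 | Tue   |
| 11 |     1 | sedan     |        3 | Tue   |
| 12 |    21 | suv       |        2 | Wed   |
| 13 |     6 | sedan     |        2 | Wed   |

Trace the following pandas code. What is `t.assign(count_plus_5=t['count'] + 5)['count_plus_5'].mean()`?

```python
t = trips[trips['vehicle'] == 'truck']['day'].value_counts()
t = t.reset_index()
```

filter rows where vehicle == 'truck':
    tip vehicle  riders  day
6    16   truck       6  Mon
7    19   truck       6  Mon
10   15   truck       1  Tue
value_counts of day:
day
Mon    2
Tue    1
Name: count, dtype: int64
reset_index():
   day  count
0  Mon      2
1  Tue      1
add column count_plus_5 = t['count'] + 5:
   day  count  count_plus_5
0  Mon      2             7
1  Tue      1             6
Finally, mean of column 'count_plus_5' = 6.5.

6.5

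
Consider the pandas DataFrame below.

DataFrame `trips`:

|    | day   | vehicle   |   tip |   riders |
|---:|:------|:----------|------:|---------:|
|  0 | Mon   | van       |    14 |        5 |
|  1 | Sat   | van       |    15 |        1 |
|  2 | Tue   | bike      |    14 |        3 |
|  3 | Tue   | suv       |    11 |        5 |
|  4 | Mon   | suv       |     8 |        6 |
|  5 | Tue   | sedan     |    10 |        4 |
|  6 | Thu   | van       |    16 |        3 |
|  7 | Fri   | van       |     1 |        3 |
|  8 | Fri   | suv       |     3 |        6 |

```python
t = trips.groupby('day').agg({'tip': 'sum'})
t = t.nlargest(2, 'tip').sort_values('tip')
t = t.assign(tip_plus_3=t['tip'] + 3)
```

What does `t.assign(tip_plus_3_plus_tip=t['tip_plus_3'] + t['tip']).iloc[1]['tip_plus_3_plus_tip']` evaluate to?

73

group by day, sum of tip:
     tip
day     
Fri    4
Mon   22
Sat   15
Thu   16
Tue   35
take 2 rows with largest tip:
     tip
day     
Tue   35
Mon   22
sort by tip:
     tip
day     
Mon   22
Tue   35
add column tip_plus_3 = t['tip'] + 3:
     tip  tip_plus_3
day                 
Mon   22          25
Tue   35          38
add column tip_plus_3_plus_tip = t['tip_plus_3'] + t['tip']:
     tip  tip_plus_3  tip_plus_3_plus_tip
day                                      
Mon   22          25                   47
Tue   35          38                   73
Hence 73.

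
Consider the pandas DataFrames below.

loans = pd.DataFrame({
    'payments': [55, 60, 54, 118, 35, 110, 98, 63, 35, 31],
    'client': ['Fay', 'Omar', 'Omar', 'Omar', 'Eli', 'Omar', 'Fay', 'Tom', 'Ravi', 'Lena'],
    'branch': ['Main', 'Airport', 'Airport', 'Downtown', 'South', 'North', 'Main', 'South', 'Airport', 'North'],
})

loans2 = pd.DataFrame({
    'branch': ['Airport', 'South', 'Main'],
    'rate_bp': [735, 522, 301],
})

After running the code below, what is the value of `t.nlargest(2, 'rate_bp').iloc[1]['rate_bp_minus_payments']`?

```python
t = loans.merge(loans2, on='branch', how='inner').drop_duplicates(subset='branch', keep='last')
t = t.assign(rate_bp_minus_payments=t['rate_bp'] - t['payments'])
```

459

merge on 'branch' (how='inner') → 7 rows:
   payments client   branch  rate_bp
0        55    Fay     Main      301
1        60   Omar  Airport      735
2        54   Omar  Airport      735
3        35    Eli    South      522
4        98    Fay     Main      301
5        63    Tom    South      522
6        35   Ravi  Airport      735
drop duplicate branch (keep=last):
   payments client   branch  rate_bp
4        98    Fay     Main      301
5        63    Tom    South      522
6        35   Ravi  Airport      735
add column rate_bp_minus_payments = t['rate_bp'] - t['payments']:
   payments client   branch  rate_bp  rate_bp_minus_payments
4        98    Fay     Main      301                     203
5        63    Tom    South      522                     459
6        35   Ravi  Airport      735                     700
take 2 rows with largest rate_bp:
   payments client   branch  rate_bp  rate_bp_minus_payments
6        35   Ravi  Airport      735                     700
5        63    Tom    South      522                     459
Then the value at position 1, column 'rate_bp_minus_payments': 459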